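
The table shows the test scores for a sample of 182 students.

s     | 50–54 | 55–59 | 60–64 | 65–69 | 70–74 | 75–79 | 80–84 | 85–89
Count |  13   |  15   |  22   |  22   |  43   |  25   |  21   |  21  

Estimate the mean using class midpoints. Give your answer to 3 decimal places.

71.093

Midpoints: 52, 57, 62, 67, 72, 77, 82, 87
Σfm = 13×52 + 15×57 + 22×62 + 22×67 + 43×72 + 25×77 + 21×82 + 21×87 = 12939
n = Σf = 182
Mean = 12939 / 182 = 71.0934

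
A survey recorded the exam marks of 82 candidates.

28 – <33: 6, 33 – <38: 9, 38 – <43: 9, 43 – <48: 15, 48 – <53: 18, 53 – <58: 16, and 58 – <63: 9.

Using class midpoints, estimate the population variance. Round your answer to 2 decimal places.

Midpoints: 30.5, 35.5, 40.5, 45.5, 50.5, 55.5, 60.5
n = 82, Σfm = 3891, mean = 47.4512
Σfm² = 190870.5
Σf(m − x̄)² = Σfm² − (Σfm)²/n = 190870.5 − 3891²/82 = 6237.8049
Population variance = 6237.8049 / 82 = 76.0708

76.07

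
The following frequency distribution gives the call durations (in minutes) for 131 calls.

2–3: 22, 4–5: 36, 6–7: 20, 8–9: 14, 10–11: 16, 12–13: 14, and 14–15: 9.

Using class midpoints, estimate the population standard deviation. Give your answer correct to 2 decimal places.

Midpoints: 2.5, 4.5, 6.5, 8.5, 10.5, 12.5, 14.5
n = 131, Σfm = 939.5, mean = 7.1718
Σfm² = 8566.75
Σf(m − x̄)² = Σfm² − (Σfm)²/n = 8566.75 − 939.5²/131 = 1828.8855
Population variance = 1828.8855 / 131 = 13.9610
Standard deviation = √13.9610 = 3.7364

3.74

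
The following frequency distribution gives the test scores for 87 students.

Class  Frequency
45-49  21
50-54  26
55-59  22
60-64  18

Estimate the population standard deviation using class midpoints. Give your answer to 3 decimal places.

5.341

Midpoints: 47, 52, 57, 62
n = 87, Σfm = 4709, mean = 54.1264
Σfm² = 257363
Σf(m − x̄)² = Σfm² − (Σfm)²/n = 257363 − 4709²/87 = 2481.6092
Population variance = 2481.6092 / 87 = 28.5242
Standard deviation = √28.5242 = 5.3408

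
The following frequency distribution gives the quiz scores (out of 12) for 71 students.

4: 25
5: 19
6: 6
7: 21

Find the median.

5

Cumulative frequencies: 25, 44, 50, 71
n = 71, so the median is the value in position (n+1)/2 = 36.
Position 36 falls at value 5.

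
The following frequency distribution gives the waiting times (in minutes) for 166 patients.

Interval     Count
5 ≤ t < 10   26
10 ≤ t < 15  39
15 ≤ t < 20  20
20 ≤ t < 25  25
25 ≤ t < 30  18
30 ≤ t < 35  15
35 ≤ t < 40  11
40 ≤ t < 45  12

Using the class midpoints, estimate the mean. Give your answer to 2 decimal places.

21.08

Midpoints: 7.5, 12.5, 17.5, 22.5, 27.5, 32.5, 37.5, 42.5
Σfm = 26×7.5 + 39×12.5 + 20×17.5 + 25×22.5 + 18×27.5 + 15×32.5 + 11×37.5 + 12×42.5 = 3500
n = Σf = 166
Mean = 3500 / 166 = 21.0843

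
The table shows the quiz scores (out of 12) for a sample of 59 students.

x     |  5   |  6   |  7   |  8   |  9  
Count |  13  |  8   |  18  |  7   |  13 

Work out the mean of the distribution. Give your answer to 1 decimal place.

Values: 5, 6, 7, 8, 9
Σfx = 13×5 + 8×6 + 18×7 + 7×8 + 13×9 = 412
n = Σf = 59
Mean = 412 / 59 = 6.9831

7.0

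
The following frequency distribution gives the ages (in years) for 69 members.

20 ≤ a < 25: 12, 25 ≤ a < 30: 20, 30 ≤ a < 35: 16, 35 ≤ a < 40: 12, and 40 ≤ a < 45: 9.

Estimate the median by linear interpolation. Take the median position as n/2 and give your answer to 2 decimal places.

Cumulative frequencies: 12, 32, 48, 60, 69
n = 69; position = n/2 = 34.5.
This falls in the class 30 ≤ a < 35: L = 30, F = 32, f = 16, h = 5.
Median ≈ 30 + ((34.5 − 32) / 16) × 5 = 30.7812

30.78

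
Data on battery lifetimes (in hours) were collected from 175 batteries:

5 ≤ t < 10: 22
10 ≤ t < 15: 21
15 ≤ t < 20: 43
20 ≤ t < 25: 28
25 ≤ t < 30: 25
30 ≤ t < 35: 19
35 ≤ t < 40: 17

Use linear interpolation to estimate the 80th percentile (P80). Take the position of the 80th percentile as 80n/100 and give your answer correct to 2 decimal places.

30.26

Cumulative frequencies: 22, 43, 86, 114, 139, 158, 175
n = 175; position = 80n/100 = 140.
This falls in the class 30 ≤ t < 35: L = 30, F = 139, f = 19, h = 5.
80th percentile ≈ 30 + ((140 − 139) / 19) × 5 = 30.2632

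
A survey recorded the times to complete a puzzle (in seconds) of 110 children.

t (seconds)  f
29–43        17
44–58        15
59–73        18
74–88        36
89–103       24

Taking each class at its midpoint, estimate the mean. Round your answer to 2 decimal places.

Midpoints: 36, 51, 66, 81, 96
Σfm = 17×36 + 15×51 + 18×66 + 36×81 + 24×96 = 7785
n = Σf = 110
Mean = 7785 / 110 = 70.7727

70.77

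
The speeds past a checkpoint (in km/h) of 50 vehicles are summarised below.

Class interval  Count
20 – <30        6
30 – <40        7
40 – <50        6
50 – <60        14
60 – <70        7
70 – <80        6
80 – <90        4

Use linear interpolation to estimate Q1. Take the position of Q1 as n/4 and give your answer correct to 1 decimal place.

Cumulative frequencies: 6, 13, 19, 33, 40, 46, 50
n = 50; position = n/4 = 12.5.
This falls in the class 30 – <40: L = 30, F = 6, f = 7, h = 10.
Lower quartile ≈ 30 + ((12.5 − 6) / 7) × 10 = 39.2857

39.3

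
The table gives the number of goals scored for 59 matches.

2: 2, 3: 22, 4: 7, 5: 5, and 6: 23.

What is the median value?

Cumulative frequencies: 2, 24, 31, 36, 59
n = 59, so the median is the value in position (n+1)/2 = 30.
Position 30 falls at value 4.

4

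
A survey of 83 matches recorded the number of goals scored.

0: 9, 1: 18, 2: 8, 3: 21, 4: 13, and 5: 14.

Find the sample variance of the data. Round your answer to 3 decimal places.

2.673

Values: 0, 1, 2, 3, 4, 5
n = 83, Σfx = 219, mean = 2.6386
Σfx² = 797
Σf(x − x̄)² = Σfx² − (Σfx)²/n = 797 − 219²/83 = 219.1566
Sample variance = 219.1566 / 82 = 2.6726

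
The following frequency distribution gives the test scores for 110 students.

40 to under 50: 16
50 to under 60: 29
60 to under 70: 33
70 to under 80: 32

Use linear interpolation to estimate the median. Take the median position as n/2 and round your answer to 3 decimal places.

63.030

Cumulative frequencies: 16, 45, 78, 110
n = 110; position = n/2 = 55.
This falls in the class 60 to under 70: L = 60, F = 45, f = 33, h = 10.
Median ≈ 60 + ((55 − 45) / 33) × 10 = 63.0303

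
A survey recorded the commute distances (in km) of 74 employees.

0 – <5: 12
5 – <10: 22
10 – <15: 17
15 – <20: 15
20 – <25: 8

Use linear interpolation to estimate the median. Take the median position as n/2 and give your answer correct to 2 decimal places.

Cumulative frequencies: 12, 34, 51, 66, 74
n = 74; position = n/2 = 37.
This falls in the class 10 – <15: L = 10, F = 34, f = 17, h = 5.
Median ≈ 10 + ((37 − 34) / 17) × 5 = 10.8824

10.88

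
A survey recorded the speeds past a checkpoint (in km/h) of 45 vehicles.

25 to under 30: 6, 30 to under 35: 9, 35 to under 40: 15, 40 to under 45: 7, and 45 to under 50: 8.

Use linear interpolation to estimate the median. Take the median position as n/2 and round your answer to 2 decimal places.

Cumulative frequencies: 6, 15, 30, 37, 45
n = 45; position = n/2 = 22.5.
This falls in the class 35 to under 40: L = 35, F = 15, f = 15, h = 5.
Median ≈ 35 + ((22.5 − 15) / 15) × 5 = 37.5000

37.50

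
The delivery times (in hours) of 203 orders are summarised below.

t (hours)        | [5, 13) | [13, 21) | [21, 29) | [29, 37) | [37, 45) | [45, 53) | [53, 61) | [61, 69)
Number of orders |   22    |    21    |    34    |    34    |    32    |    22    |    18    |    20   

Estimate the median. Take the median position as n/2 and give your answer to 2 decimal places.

34.76

Cumulative frequencies: 22, 43, 77, 111, 143, 165, 183, 203
n = 203; position = n/2 = 101.5.
This falls in the class [29, 37): L = 29, F = 77, f = 34, h = 8.
Median ≈ 29 + ((101.5 − 77) / 34) × 8 = 34.7647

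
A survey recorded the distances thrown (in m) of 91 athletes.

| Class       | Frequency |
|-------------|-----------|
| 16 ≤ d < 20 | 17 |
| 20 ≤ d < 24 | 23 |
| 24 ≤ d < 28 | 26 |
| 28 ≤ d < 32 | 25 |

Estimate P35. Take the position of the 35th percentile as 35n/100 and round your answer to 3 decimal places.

Cumulative frequencies: 17, 40, 66, 91
n = 91; position = 35n/100 = 31.85.
This falls in the class 20 ≤ d < 24: L = 20, F = 17, f = 23, h = 4.
35th percentile ≈ 20 + ((31.85 − 17) / 23) × 4 = 22.5826

22.583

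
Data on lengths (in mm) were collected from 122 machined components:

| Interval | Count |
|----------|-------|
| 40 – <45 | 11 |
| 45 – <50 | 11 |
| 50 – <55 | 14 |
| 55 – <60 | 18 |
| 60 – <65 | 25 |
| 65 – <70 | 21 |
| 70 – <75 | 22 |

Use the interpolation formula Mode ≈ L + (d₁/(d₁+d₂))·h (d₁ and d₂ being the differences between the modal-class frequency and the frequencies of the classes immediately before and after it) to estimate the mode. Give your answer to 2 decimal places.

63.18

Modal class: 60 – <65 (highest frequency 25).
d₁ = 25 − 18 = 7, d₂ = 25 − 21 = 4
Mode ≈ 60 + (7/(7+4)) × 5 = 60 + 3.1818 = 63.1818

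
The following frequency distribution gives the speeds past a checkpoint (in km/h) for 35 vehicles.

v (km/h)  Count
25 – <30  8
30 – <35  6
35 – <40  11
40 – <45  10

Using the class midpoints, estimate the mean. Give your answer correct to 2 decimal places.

35.79

Midpoints: 27.5, 32.5, 37.5, 42.5
Σfm = 8×27.5 + 6×32.5 + 11×37.5 + 10×42.5 = 1252.5
n = Σf = 35
Mean = 1252.5 / 35 = 35.7857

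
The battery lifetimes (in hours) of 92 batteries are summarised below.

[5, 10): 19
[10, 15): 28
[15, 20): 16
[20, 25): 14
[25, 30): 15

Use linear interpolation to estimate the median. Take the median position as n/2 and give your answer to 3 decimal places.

14.821

Cumulative frequencies: 19, 47, 63, 77, 92
n = 92; position = n/2 = 46.
This falls in the class [10, 15): L = 10, F = 19, f = 28, h = 5.
Median ≈ 10 + ((46 − 19) / 28) × 5 = 14.8214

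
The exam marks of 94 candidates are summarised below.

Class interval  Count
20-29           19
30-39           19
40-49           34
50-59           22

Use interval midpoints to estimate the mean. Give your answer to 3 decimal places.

Midpoints: 24.5, 34.5, 44.5, 54.5
Σfm = 19×24.5 + 19×34.5 + 34×44.5 + 22×54.5 = 3833
n = Σf = 94
Mean = 3833 / 94 = 40.7766

40.777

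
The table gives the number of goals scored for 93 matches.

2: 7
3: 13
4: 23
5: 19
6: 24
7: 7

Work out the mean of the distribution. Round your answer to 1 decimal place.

Values: 2, 3, 4, 5, 6, 7
Σfx = 7×2 + 13×3 + 23×4 + 19×5 + 24×6 + 7×7 = 433
n = Σf = 93
Mean = 433 / 93 = 4.6559

4.7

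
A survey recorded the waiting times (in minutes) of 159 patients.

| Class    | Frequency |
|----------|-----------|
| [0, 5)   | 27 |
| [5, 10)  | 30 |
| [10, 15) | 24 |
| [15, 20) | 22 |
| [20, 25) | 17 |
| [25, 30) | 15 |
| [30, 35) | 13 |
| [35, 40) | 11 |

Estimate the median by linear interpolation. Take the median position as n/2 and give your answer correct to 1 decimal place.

14.7

Cumulative frequencies: 27, 57, 81, 103, 120, 135, 148, 159
n = 159; position = n/2 = 79.5.
This falls in the class [10, 15): L = 10, F = 57, f = 24, h = 5.
Median ≈ 10 + ((79.5 − 57) / 24) × 5 = 14.6875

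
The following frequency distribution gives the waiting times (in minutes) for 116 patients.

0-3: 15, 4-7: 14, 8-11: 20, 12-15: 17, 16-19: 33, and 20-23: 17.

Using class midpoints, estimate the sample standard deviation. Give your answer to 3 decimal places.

Midpoints: 1.5, 5.5, 9.5, 13.5, 17.5, 21.5
n = 116, Σfm = 1462, mean = 12.6034
Σfm² = 23325
Σf(m − x̄)² = Σfm² − (Σfm)²/n = 23325 − 1462²/116 = 4898.7586
Sample variance = 4898.7586 / 115 = 42.5979
Standard deviation = √42.5979 = 6.5267

6.527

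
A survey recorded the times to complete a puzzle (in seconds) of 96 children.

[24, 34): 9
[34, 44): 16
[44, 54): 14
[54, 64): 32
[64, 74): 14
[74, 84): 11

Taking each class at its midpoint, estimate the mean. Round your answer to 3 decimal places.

Midpoints: 29, 39, 49, 59, 69, 79
Σfm = 9×29 + 16×39 + 14×49 + 32×59 + 14×69 + 11×79 = 5294
n = Σf = 96
Mean = 5294 / 96 = 55.1458

55.146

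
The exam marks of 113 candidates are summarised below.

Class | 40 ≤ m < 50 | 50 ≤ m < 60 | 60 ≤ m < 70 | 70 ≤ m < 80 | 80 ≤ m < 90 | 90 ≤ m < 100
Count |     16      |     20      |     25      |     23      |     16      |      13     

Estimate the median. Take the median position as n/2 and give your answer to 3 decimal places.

68.200

Cumulative frequencies: 16, 36, 61, 84, 100, 113
n = 113; position = n/2 = 56.5.
This falls in the class 60 ≤ m < 70: L = 60, F = 36, f = 25, h = 10.
Median ≈ 60 + ((56.5 − 36) / 25) × 10 = 68.2000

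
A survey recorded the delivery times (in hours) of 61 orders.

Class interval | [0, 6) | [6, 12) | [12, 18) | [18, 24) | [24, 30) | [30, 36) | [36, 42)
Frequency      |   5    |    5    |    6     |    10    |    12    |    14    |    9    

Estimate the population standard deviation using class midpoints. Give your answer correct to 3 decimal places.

Midpoints: 3, 9, 15, 21, 27, 33, 39
n = 61, Σfm = 1497, mean = 24.5410
Σfm² = 43893
Σf(m − x̄)² = Σfm² − (Σfm)²/n = 43893 − 1497²/61 = 7155.1475
Population variance = 7155.1475 / 61 = 117.2975
Standard deviation = √117.2975 = 10.8304

10.830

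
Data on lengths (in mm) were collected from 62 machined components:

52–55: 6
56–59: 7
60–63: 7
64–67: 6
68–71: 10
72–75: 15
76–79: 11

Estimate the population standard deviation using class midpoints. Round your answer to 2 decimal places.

7.86

Midpoints: 53.5, 57.5, 61.5, 65.5, 69.5, 73.5, 77.5
n = 62, Σfm = 4197, mean = 67.6935
Σfm² = 287939.5
Σf(m − x̄)² = Σfm² − (Σfm)²/n = 287939.5 − 4197²/62 = 3829.6774
Population variance = 3829.6774 / 62 = 61.7690
Standard deviation = √61.7690 = 7.8593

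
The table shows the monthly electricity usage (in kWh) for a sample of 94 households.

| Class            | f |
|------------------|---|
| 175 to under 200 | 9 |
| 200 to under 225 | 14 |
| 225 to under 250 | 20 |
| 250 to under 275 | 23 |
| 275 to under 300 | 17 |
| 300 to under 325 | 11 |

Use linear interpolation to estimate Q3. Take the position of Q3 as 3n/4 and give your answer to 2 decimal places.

Cumulative frequencies: 9, 23, 43, 66, 83, 94
n = 94; position = 3n/4 = 70.5.
This falls in the class 275 to under 300: L = 275, F = 66, f = 17, h = 25.
Upper quartile ≈ 275 + ((70.5 − 66) / 17) × 25 = 281.6176

281.62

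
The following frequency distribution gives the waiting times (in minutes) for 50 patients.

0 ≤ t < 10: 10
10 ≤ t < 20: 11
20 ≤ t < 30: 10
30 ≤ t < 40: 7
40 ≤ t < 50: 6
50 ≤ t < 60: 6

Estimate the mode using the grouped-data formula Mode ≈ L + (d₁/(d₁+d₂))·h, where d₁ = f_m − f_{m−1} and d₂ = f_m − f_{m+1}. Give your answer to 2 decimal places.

15.00

Modal class: 10 ≤ t < 20 (highest frequency 11).
d₁ = 11 − 10 = 1, d₂ = 11 − 10 = 1
Mode ≈ 10 + (1/(1+1)) × 10 = 10 + 5.0000 = 15.0000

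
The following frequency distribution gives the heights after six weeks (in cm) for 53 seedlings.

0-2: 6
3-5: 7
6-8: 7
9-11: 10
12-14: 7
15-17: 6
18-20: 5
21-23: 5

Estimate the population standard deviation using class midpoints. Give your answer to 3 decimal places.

6.394

Midpoints: 1, 4, 7, 10, 13, 16, 19, 22
n = 53, Σfm = 575, mean = 10.8491
Σfm² = 8405
Σf(m − x̄)² = Σfm² − (Σfm)²/n = 8405 − 575²/53 = 2166.7925
Population variance = 2166.7925 / 53 = 40.8829
Standard deviation = √40.8829 = 6.3940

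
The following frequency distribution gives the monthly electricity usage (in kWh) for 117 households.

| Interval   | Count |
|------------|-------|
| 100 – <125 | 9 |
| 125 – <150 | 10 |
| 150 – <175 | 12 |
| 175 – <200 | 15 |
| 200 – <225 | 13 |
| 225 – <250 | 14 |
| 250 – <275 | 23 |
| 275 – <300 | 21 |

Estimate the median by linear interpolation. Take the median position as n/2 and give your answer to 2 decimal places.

224.04

Cumulative frequencies: 9, 19, 31, 46, 59, 73, 96, 117
n = 117; position = n/2 = 58.5.
This falls in the class 200 – <225: L = 200, F = 46, f = 13, h = 25.
Median ≈ 200 + ((58.5 − 46) / 13) × 25 = 224.0385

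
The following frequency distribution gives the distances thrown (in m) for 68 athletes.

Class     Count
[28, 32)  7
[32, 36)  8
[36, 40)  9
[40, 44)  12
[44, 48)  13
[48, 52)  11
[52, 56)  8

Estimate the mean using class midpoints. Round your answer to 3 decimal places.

42.765

Midpoints: 30, 34, 38, 42, 46, 50, 54
Σfm = 7×30 + 8×34 + 9×38 + 12×42 + 13×46 + 11×50 + 8×54 = 2908
n = Σf = 68
Mean = 2908 / 68 = 42.7647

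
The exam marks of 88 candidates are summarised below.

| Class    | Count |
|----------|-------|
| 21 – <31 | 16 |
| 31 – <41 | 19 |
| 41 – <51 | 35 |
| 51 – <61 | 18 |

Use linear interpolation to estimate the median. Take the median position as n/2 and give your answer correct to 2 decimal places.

Cumulative frequencies: 16, 35, 70, 88
n = 88; position = n/2 = 44.
This falls in the class 41 – <51: L = 41, F = 35, f = 35, h = 10.
Median ≈ 41 + ((44 − 35) / 35) × 10 = 43.5714

43.57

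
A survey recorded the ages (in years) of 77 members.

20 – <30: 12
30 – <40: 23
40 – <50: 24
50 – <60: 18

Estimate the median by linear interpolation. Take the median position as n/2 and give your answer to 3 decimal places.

Cumulative frequencies: 12, 35, 59, 77
n = 77; position = n/2 = 38.5.
This falls in the class 40 – <50: L = 40, F = 35, f = 24, h = 10.
Median ≈ 40 + ((38.5 − 35) / 24) × 10 = 41.4583

41.458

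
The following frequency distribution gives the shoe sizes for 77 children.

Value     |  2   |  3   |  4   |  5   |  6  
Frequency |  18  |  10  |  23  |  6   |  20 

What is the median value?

4

Cumulative frequencies: 18, 28, 51, 57, 77
n = 77, so the median is the value in position (n+1)/2 = 39.
Position 39 falls at value 4.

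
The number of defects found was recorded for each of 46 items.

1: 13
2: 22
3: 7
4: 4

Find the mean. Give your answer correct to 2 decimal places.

2.04

Values: 1, 2, 3, 4
Σfx = 13×1 + 22×2 + 7×3 + 4×4 = 94
n = Σf = 46
Mean = 94 / 46 = 2.0435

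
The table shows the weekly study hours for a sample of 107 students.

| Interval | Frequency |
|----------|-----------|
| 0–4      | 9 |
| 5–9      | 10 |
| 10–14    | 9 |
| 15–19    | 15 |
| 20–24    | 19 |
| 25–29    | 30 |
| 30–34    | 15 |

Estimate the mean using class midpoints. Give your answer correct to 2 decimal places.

Midpoints: 2, 7, 12, 17, 22, 27, 32
Σfm = 9×2 + 10×7 + 9×12 + 15×17 + 19×22 + 30×27 + 15×32 = 2159
n = Σf = 107
Mean = 2159 / 107 = 20.1776

20.18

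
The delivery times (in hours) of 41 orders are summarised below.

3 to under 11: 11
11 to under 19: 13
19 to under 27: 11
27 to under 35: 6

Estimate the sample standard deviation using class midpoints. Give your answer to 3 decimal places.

8.245

Midpoints: 7, 15, 23, 31
n = 41, Σfm = 711, mean = 17.3415
Σfm² = 15049
Σf(m − x̄)² = Σfm² − (Σfm)²/n = 15049 − 711²/41 = 2719.2195
Sample variance = 2719.2195 / 40 = 67.9805
Standard deviation = √67.9805 = 8.2450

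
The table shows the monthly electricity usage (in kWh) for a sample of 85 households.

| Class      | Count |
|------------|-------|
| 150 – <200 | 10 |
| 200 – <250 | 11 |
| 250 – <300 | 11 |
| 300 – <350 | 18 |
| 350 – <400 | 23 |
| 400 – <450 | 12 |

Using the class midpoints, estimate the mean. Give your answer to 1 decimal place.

315.6

Midpoints: 175, 225, 275, 325, 375, 425
Σfm = 10×175 + 11×225 + 11×275 + 18×325 + 23×375 + 12×425 = 26825
n = Σf = 85
Mean = 26825 / 85 = 315.5882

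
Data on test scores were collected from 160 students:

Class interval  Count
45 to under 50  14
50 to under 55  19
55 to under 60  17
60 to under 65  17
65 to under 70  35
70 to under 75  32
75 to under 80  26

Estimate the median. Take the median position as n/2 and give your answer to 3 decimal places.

Cumulative frequencies: 14, 33, 50, 67, 102, 134, 160
n = 160; position = n/2 = 80.
This falls in the class 65 to under 70: L = 65, F = 67, f = 35, h = 5.
Median ≈ 65 + ((80 − 67) / 35) × 5 = 66.8571

66.857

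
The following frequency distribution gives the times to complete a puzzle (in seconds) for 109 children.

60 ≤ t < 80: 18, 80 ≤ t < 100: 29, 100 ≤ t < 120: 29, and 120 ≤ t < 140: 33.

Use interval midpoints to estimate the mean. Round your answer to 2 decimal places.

104.13

Midpoints: 70, 90, 110, 130
Σfm = 18×70 + 29×90 + 29×110 + 33×130 = 11350
n = Σf = 109
Mean = 11350 / 109 = 104.1284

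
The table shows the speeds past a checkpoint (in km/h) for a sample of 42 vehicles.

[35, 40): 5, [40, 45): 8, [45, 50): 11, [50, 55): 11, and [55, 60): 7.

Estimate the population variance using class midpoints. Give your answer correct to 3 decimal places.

39.187

Midpoints: 37.5, 42.5, 47.5, 52.5, 57.5
n = 42, Σfm = 2030, mean = 48.3333
Σfm² = 99762.5
Σf(m − x̄)² = Σfm² − (Σfm)²/n = 99762.5 − 2030²/42 = 1645.8333
Population variance = 1645.8333 / 42 = 39.1865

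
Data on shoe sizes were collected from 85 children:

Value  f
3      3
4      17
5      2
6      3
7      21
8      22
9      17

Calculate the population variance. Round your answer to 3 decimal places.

3.526

Values: 3, 4, 5, 6, 7, 8, 9
n = 85, Σfx = 581, mean = 6.8353
Σfx² = 4271
Σf(x − x̄)² = Σfx² − (Σfx)²/n = 4271 − 581²/85 = 299.6941
Population variance = 299.6941 / 85 = 3.5258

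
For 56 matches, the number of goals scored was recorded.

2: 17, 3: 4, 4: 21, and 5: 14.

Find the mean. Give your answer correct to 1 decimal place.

3.6

Values: 2, 3, 4, 5
Σfx = 17×2 + 4×3 + 21×4 + 14×5 = 200
n = Σf = 56
Mean = 200 / 56 = 3.5714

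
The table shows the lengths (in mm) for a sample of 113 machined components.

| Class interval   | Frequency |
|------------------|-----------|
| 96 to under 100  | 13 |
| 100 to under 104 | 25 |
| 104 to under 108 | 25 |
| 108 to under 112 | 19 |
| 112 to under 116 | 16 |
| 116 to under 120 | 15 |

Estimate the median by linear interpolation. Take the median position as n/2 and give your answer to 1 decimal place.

107.0

Cumulative frequencies: 13, 38, 63, 82, 98, 113
n = 113; position = n/2 = 56.5.
This falls in the class 104 to under 108: L = 104, F = 38, f = 25, h = 4.
Median ≈ 104 + ((56.5 − 38) / 25) × 4 = 106.9600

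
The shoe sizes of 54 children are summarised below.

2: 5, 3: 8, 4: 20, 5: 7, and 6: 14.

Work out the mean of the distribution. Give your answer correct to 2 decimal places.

Values: 2, 3, 4, 5, 6
Σfx = 5×2 + 8×3 + 20×4 + 7×5 + 14×6 = 233
n = Σf = 54
Mean = 233 / 54 = 4.3148

4.31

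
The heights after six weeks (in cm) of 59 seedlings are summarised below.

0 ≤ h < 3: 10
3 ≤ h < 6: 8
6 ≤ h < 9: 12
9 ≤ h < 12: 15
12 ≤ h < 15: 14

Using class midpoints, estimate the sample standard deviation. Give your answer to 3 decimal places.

4.228

Midpoints: 1.5, 4.5, 7.5, 10.5, 13.5
n = 59, Σfm = 487.5, mean = 8.2627
Σfm² = 5064.75
Σf(m − x̄)² = Σfm² − (Σfm)²/n = 5064.75 − 487.5²/59 = 1036.6780
Sample variance = 1036.6780 / 58 = 17.8738
Standard deviation = √17.8738 = 4.2277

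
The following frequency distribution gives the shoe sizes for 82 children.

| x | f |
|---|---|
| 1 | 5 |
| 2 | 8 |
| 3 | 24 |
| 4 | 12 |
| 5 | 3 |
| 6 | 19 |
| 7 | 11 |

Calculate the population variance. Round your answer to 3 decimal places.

3.349

Values: 1, 2, 3, 4, 5, 6, 7
n = 82, Σfx = 347, mean = 4.2317
Σfx² = 1743
Σf(x − x̄)² = Σfx² − (Σfx)²/n = 1743 − 347²/82 = 274.5976
Population variance = 274.5976 / 82 = 3.3488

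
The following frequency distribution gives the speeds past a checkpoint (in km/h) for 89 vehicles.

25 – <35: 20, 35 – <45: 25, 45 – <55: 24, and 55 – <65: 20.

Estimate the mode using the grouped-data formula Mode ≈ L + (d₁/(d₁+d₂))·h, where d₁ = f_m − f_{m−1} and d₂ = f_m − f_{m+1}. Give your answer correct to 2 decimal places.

43.33

Modal class: 35 – <45 (highest frequency 25).
d₁ = 25 − 20 = 5, d₂ = 25 − 24 = 1
Mode ≈ 35 + (5/(5+1)) × 10 = 35 + 8.3333 = 43.3333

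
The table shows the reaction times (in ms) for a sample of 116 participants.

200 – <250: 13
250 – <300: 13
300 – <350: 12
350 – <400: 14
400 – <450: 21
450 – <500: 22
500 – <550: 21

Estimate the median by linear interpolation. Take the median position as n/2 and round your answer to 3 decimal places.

Cumulative frequencies: 13, 26, 38, 52, 73, 95, 116
n = 116; position = n/2 = 58.
This falls in the class 400 – <450: L = 400, F = 52, f = 21, h = 50.
Median ≈ 400 + ((58 − 52) / 21) × 50 = 414.2857

414.286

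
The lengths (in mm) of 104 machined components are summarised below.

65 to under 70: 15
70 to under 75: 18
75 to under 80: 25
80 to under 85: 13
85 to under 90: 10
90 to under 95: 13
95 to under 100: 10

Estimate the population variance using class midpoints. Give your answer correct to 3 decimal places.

Midpoints: 67.5, 72.5, 77.5, 82.5, 87.5, 92.5, 97.5
n = 104, Σfm = 8380, mean = 80.5769
Σfm² = 684450
Σf(m − x̄)² = Σfm² − (Σfm)²/n = 684450 − 8380²/104 = 9215.3846
Population variance = 9215.3846 / 104 = 88.6095

88.609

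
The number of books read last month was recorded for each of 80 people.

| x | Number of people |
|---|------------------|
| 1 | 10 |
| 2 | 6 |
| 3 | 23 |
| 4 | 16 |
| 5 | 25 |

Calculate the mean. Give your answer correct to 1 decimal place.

3.5

Values: 1, 2, 3, 4, 5
Σfx = 10×1 + 6×2 + 23×3 + 16×4 + 25×5 = 280
n = Σf = 80
Mean = 280 / 80 = 3.5000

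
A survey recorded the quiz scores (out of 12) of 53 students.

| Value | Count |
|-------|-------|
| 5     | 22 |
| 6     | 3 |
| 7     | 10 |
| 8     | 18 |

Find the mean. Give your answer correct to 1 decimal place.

Values: 5, 6, 7, 8
Σfx = 22×5 + 3×6 + 10×7 + 18×8 = 342
n = Σf = 53
Mean = 342 / 53 = 6.4528

6.5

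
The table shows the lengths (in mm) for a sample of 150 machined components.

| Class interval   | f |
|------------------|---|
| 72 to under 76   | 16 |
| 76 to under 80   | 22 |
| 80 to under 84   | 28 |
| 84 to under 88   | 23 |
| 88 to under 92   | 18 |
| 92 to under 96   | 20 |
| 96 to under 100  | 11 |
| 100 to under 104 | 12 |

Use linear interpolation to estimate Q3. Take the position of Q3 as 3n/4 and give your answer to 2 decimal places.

Cumulative frequencies: 16, 38, 66, 89, 107, 127, 138, 150
n = 150; position = 3n/4 = 112.5.
This falls in the class 92 to under 96: L = 92, F = 107, f = 20, h = 4.
Upper quartile ≈ 92 + ((112.5 − 107) / 20) × 4 = 93.1000

93.10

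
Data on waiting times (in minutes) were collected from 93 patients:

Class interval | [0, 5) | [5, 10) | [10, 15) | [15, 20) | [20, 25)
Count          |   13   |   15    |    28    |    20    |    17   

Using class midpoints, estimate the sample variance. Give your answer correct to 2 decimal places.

41.63

Midpoints: 2.5, 7.5, 12.5, 17.5, 22.5
n = 93, Σfm = 1227.5, mean = 13.1989
Σfm² = 20031.25
Σf(m − x̄)² = Σfm² − (Σfm)²/n = 20031.25 − 1227.5²/93 = 3829.5699
Sample variance = 3829.5699 / 92 = 41.6258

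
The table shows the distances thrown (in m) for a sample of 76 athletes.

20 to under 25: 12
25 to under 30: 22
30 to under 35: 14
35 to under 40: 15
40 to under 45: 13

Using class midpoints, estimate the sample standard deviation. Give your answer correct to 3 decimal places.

Midpoints: 22.5, 27.5, 32.5, 37.5, 42.5
n = 76, Σfm = 2445, mean = 32.1711
Σfm² = 82075
Σf(m − x̄)² = Σfm² − (Σfm)²/n = 82075 − 2445²/76 = 3416.7763
Sample variance = 3416.7763 / 75 = 45.5570
Standard deviation = √45.5570 = 6.7496

6.750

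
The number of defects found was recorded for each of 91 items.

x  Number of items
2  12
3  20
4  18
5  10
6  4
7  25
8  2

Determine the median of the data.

4

Cumulative frequencies: 12, 32, 50, 60, 64, 89, 91
n = 91, so the median is the value in position (n+1)/2 = 46.
Position 46 falls at value 4.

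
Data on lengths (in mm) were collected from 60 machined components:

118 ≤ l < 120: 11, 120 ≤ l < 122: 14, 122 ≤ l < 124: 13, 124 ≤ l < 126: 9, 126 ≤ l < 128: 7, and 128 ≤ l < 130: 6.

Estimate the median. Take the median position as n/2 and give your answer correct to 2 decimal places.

Cumulative frequencies: 11, 25, 38, 47, 54, 60
n = 60; position = n/2 = 30.
This falls in the class 122 ≤ l < 124: L = 122, F = 25, f = 13, h = 2.
Median ≈ 122 + ((30 − 25) / 13) × 2 = 122.7692

122.77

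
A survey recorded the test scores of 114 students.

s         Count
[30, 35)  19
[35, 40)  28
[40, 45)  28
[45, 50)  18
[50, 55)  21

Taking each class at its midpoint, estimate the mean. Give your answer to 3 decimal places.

42.237

Midpoints: 32.5, 37.5, 42.5, 47.5, 52.5
Σfm = 19×32.5 + 28×37.5 + 28×42.5 + 18×47.5 + 21×52.5 = 4815
n = Σf = 114
Mean = 4815 / 114 = 42.2368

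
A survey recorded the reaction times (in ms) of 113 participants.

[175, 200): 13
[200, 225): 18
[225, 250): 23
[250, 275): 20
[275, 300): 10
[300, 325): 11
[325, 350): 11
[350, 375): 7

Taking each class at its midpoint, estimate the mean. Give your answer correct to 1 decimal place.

261.4

Midpoints: 187.5, 212.5, 237.5, 262.5, 287.5, 312.5, 337.5, 362.5
Σfm = 13×187.5 + 18×212.5 + 23×237.5 + 20×262.5 + 10×287.5 + 11×312.5 + 11×337.5 + 7×362.5 = 29537.5
n = Σf = 113
Mean = 29537.5 / 113 = 261.3938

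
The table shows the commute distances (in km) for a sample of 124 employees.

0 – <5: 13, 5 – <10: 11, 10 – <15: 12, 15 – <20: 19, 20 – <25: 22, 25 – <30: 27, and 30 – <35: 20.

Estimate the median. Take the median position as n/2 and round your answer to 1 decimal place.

Cumulative frequencies: 13, 24, 36, 55, 77, 104, 124
n = 124; position = n/2 = 62.
This falls in the class 20 – <25: L = 20, F = 55, f = 22, h = 5.
Median ≈ 20 + ((62 − 55) / 22) × 5 = 21.5909

21.6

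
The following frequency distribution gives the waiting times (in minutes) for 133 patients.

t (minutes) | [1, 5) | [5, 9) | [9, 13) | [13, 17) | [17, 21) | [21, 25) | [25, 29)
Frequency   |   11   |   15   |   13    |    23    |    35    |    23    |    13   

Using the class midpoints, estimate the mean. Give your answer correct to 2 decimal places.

16.32

Midpoints: 3, 7, 11, 15, 19, 23, 27
Σfm = 11×3 + 15×7 + 13×11 + 23×15 + 35×19 + 23×23 + 13×27 = 2171
n = Σf = 133
Mean = 2171 / 133 = 16.3233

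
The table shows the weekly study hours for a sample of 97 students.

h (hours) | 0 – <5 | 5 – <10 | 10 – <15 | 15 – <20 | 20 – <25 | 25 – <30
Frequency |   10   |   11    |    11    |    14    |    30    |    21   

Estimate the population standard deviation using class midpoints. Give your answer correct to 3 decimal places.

8.157

Midpoints: 2.5, 7.5, 12.5, 17.5, 22.5, 27.5
n = 97, Σfm = 1742.5, mean = 17.9639
Σfm² = 37756.25
Σf(m − x̄)² = Σfm² − (Σfm)²/n = 37756.25 − 1742.5²/97 = 6454.1237
Population variance = 6454.1237 / 97 = 66.5374
Standard deviation = √66.5374 = 8.1570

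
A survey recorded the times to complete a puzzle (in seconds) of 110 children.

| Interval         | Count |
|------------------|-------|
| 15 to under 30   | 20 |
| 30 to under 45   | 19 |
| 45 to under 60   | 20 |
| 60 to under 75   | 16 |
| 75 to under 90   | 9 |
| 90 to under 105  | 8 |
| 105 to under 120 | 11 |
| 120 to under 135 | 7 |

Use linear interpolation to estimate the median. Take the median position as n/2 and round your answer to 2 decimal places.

57.00

Cumulative frequencies: 20, 39, 59, 75, 84, 92, 103, 110
n = 110; position = n/2 = 55.
This falls in the class 45 to under 60: L = 45, F = 39, f = 20, h = 15.
Median ≈ 45 + ((55 − 39) / 20) × 15 = 57.0000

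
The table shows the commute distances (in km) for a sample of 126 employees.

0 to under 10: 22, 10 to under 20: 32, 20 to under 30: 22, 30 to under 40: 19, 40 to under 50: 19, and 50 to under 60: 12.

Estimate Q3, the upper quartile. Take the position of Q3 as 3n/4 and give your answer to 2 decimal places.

Cumulative frequencies: 22, 54, 76, 95, 114, 126
n = 126; position = 3n/4 = 94.5.
This falls in the class 30 to under 40: L = 30, F = 76, f = 19, h = 10.
Upper quartile ≈ 30 + ((94.5 − 76) / 19) × 10 = 39.7368

39.74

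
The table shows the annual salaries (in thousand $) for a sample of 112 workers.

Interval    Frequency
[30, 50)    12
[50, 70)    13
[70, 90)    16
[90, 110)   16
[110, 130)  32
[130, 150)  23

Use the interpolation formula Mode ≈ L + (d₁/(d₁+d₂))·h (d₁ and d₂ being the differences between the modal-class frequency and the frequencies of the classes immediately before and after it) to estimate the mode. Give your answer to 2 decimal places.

Modal class: [110, 130) (highest frequency 32).
d₁ = 32 − 16 = 16, d₂ = 32 − 23 = 9
Mode ≈ 110 + (16/(16+9)) × 20 = 110 + 12.8000 = 122.8000

122.80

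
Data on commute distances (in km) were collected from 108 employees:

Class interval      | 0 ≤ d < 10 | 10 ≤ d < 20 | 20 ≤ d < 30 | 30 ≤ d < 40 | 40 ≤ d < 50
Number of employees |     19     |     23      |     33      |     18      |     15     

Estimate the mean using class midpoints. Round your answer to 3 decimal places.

Midpoints: 5, 15, 25, 35, 45
Σfm = 19×5 + 23×15 + 33×25 + 18×35 + 15×45 = 2570
n = Σf = 108
Mean = 2570 / 108 = 23.7963

23.796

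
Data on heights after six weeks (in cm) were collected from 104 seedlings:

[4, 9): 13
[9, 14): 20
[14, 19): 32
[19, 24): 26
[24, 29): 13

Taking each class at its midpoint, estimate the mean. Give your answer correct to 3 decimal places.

16.788

Midpoints: 6.5, 11.5, 16.5, 21.5, 26.5
Σfm = 13×6.5 + 20×11.5 + 32×16.5 + 26×21.5 + 13×26.5 = 1746
n = Σf = 104
Mean = 1746 / 104 = 16.7885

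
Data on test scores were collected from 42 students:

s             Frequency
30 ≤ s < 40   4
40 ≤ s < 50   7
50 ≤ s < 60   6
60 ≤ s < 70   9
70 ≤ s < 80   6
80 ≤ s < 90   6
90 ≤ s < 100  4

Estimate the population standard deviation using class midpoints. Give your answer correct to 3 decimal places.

17.988

Midpoints: 35, 45, 55, 65, 75, 85, 95
n = 42, Σfm = 2710, mean = 64.5238
Σfm² = 188450
Σf(m − x̄)² = Σfm² − (Σfm)²/n = 188450 − 2710²/42 = 13590.4762
Population variance = 13590.4762 / 42 = 323.5828
Standard deviation = √323.5828 = 17.9884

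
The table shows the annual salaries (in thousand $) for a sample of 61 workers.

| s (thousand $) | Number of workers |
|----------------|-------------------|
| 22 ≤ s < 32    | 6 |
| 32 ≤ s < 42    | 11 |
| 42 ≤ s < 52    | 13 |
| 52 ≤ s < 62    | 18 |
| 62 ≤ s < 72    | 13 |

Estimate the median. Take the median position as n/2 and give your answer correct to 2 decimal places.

Cumulative frequencies: 6, 17, 30, 48, 61
n = 61; position = n/2 = 30.5.
This falls in the class 52 ≤ s < 62: L = 52, F = 30, f = 18, h = 10.
Median ≈ 52 + ((30.5 − 30) / 18) × 10 = 52.2778

52.28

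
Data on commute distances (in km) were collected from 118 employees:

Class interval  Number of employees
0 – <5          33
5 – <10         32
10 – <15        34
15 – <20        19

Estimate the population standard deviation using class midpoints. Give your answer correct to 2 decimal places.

Midpoints: 2.5, 7.5, 12.5, 17.5
n = 118, Σfm = 1080, mean = 9.1525
Σfm² = 13137.5
Σf(m − x̄)² = Σfm² − (Σfm)²/n = 13137.5 − 1080²/118 = 3252.7542
Population variance = 3252.7542 / 118 = 27.5657
Standard deviation = √27.5657 = 5.2503

5.25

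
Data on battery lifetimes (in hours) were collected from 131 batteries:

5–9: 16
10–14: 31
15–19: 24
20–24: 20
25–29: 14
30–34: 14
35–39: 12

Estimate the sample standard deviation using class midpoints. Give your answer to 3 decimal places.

Midpoints: 7, 12, 17, 22, 27, 32, 37
n = 131, Σfm = 2602, mean = 19.8626
Σfm² = 62834
Σf(m − x̄)² = Σfm² − (Σfm)²/n = 62834 − 2602²/131 = 11151.5267
Sample variance = 11151.5267 / 130 = 85.7810
Standard deviation = √85.7810 = 9.2618

9.262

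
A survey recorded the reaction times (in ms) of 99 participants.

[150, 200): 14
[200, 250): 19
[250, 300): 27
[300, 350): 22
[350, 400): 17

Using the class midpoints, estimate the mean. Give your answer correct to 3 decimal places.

Midpoints: 175, 225, 275, 325, 375
Σfm = 14×175 + 19×225 + 27×275 + 22×325 + 17×375 = 27675
n = Σf = 99
Mean = 27675 / 99 = 279.5455

279.545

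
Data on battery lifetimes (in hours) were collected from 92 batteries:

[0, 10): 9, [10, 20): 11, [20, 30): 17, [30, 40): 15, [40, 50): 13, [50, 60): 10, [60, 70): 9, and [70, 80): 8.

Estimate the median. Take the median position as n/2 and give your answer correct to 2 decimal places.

36.00

Cumulative frequencies: 9, 20, 37, 52, 65, 75, 84, 92
n = 92; position = n/2 = 46.
This falls in the class [30, 40): L = 30, F = 37, f = 15, h = 10.
Median ≈ 30 + ((46 − 37) / 15) × 10 = 36.0000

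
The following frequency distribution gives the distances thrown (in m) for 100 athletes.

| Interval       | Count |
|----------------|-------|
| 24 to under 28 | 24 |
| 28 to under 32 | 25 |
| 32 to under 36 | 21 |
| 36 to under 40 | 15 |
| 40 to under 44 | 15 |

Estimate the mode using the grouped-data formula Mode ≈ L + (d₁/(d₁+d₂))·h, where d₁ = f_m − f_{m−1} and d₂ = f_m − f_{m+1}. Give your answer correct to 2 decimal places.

28.80

Modal class: 28 to under 32 (highest frequency 25).
d₁ = 25 − 24 = 1, d₂ = 25 − 21 = 4
Mode ≈ 28 + (1/(1+4)) × 4 = 28 + 0.8000 = 28.8000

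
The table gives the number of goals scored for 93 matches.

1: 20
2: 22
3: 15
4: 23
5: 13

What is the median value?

Cumulative frequencies: 20, 42, 57, 80, 93
n = 93, so the median is the value in position (n+1)/2 = 47.
Position 47 falls at value 3.

3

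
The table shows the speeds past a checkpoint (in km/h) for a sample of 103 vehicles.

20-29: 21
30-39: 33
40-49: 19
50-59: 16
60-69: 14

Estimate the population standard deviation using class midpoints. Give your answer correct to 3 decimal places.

Midpoints: 24.5, 34.5, 44.5, 54.5, 64.5
n = 103, Σfm = 4273.5, mean = 41.4903
Σfm² = 195275.75
Σf(m − x̄)² = Σfm² − (Σfm)²/n = 195275.75 − 4273.5²/103 = 17966.9903
Population variance = 17966.9903 / 103 = 174.4368
Standard deviation = √174.4368 = 13.2075

13.207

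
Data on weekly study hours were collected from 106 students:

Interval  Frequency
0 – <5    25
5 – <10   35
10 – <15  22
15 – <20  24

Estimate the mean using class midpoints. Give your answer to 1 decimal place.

Midpoints: 2.5, 7.5, 12.5, 17.5
Σfm = 25×2.5 + 35×7.5 + 22×12.5 + 24×17.5 = 1020
n = Σf = 106
Mean = 1020 / 106 = 9.6226

9.6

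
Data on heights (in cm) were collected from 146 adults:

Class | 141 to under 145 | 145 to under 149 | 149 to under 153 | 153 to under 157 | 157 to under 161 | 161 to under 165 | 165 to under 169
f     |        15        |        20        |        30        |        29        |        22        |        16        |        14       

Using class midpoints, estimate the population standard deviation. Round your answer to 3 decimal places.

7.058

Midpoints: 143, 147, 151, 155, 159, 163, 167
n = 146, Σfm = 22554, mean = 154.4795
Σfm² = 3491402
Σf(m − x̄)² = Σfm² − (Σfm)²/n = 3491402 − 22554²/146 = 7272.4384
Population variance = 7272.4384 / 146 = 49.8112
Standard deviation = √49.8112 = 7.0577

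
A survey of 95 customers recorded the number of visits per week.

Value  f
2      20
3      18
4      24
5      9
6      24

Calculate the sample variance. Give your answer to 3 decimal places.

2.159

Values: 2, 3, 4, 5, 6
n = 95, Σfx = 379, mean = 3.9895
Σfx² = 1715
Σf(x − x̄)² = Σfx² − (Σfx)²/n = 1715 − 379²/95 = 202.9895
Sample variance = 202.9895 / 94 = 2.1595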